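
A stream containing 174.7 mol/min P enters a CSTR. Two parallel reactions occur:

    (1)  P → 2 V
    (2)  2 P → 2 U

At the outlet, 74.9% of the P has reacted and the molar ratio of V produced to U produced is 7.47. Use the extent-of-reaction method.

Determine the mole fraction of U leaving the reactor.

Conversion of P: P consumed = 0.749 × 174.7 = 130.9 mol/min = 1ξ₁ + 2ξ₂.
Selectivity: 2ξ₁ / (2ξ₂) = 7.47 → ξ₁ = 7.47 ξ₂.
Substitute: (1·7.47 + 2) ξ₂ = 130.9 → ξ₂ = 13.82 mol/min, ξ₁ = 103.2 mol/min.
Outlet amounts (n = n₀ + Σ ν·ξ):
  P: 174.7 − 1(103.2) − 2(13.82) = 43.85
  V: 0 + 2(103.2) = 206.4
  U: 0 + 2(13.82) = 27.63
Total out = 277.9 mol/min; y_U = 27.63 / 277.9 = 0.09944.

0.0994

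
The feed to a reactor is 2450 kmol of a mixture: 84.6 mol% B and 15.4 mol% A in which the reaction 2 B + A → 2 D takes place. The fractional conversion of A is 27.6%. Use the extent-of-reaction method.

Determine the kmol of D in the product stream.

208 kmol

A reacted = 0.276 × 377.3 = 104.1 kmol; ν_A = −1, so ξ = 104.1/1 = 104.1 kmol.
Outlet amounts (n = n₀ + ν ξ):
  B: 2073 − 2(104.1) = 1864
  A: 377.3 − 1(104.1) = 273.2
  D: 0 + 2(104.1) = 208.3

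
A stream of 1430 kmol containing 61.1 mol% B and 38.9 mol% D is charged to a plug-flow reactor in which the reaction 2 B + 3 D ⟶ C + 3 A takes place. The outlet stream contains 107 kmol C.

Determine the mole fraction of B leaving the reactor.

For C: n = n₀ + 1ξ → 107 = 0 + 1ξ, giving ξ = 107 kmol.
Outlet amounts (n = n₀ + ν ξ):
  B: 873.7 − 2(107) = 659.7
  D: 556.3 − 3(107) = 235.3
  C: 0 + 1(107) = 107
  A: 0 + 3(107) = 321
Total out = 1323 kmol; y_B = 659.7 / 1323 = 0.4987.

0.499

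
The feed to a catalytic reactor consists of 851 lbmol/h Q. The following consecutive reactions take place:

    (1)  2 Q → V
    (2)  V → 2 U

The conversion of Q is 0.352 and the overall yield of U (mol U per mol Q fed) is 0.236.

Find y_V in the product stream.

0.0616

Conversion of Q: Q consumed = 2ξ₁ = 0.352 × 851 → ξ₁ = 149.8 lbmol/h.
Yield of U: 2ξ₂ / 851 = 0.236 → ξ₂ = 100.4 lbmol/h.
Outlet amounts (n = n₀ + Σ ν·ξ):
  Q: 851 − 2(149.8) = 551.4
  V: 0 + 1(149.8) − 1(100.4) = 49.36
  U: 0 + 2(100.4) = 200.8
Total out = 801.6 lbmol/h; y_V = 49.36 / 801.6 = 0.06157.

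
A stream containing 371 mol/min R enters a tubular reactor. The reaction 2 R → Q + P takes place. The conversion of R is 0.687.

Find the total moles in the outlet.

R reacted = 0.687 × 371 = 254.9 mol/min; ν_R = −2, so ξ = 254.9/2 = 127.4 mol/min.
Outlet amounts (n = n₀ + ν ξ):
  R: 371 − 2(127.4) = 116.1
  Q: 0 + 1(127.4) = 127.4
  P: 0 + 1(127.4) = 127.4
Total out = 116.1 + 127.4 + 127.4 = 371 mol/min.

371 mol/min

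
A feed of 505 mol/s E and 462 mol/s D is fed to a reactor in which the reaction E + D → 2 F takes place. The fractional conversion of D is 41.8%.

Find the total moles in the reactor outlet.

D reacted = 0.418 × 462 = 193.1 mol/s; ν_D = −1, so ξ = 193.1/1 = 193.1 mol/s.
Outlet amounts (n = n₀ + ν ξ):
  E: 505 − 1(193.1) = 311.9
  D: 462 − 1(193.1) = 268.9
  F: 0 + 2(193.1) = 386.2
Total out = 311.9 + 268.9 + 386.2 = 967 mol/s.

967 mol/s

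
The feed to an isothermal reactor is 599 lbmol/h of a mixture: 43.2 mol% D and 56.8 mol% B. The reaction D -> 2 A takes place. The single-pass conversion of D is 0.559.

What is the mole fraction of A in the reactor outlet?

D reacted = 0.559 × 258.8 = 144.7 lbmol/h; ν_D = −1, so ξ = 144.7/1 = 144.7 lbmol/h.
Outlet amounts (n = n₀ + ν ξ):
  D: 258.8 − 1(144.7) = 114.1
  A: 0 + 2(144.7) = 289.3
  B: 340.2 (inert)
Total out = 743.7 lbmol/h; y_A = 289.3 / 743.7 = 0.389.

0.389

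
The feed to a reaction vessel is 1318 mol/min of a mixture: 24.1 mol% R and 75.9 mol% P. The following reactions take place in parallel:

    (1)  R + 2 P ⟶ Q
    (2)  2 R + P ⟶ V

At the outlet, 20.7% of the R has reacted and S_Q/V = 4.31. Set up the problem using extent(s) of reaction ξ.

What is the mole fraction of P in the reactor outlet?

0.746

Conversion of R: R consumed = 0.207 × 317.6 = 65.75 mol/min = 1ξ₁ + 2ξ₂.
Selectivity: 1ξ₁ / (1ξ₂) = 4.31 → ξ₁ = 4.31 ξ₂.
Substitute: (1·4.31 + 2) ξ₂ = 65.75 → ξ₂ = 10.42 mol/min, ξ₁ = 44.91 mol/min.
Outlet amounts (n = n₀ + Σ ν·ξ):
  R: 317.6 − 1(44.91) − 2(10.42) = 251.9
  P: 1000 − 2(44.91) − 1(10.42) = 900.1
  Q: 0 + 1(44.91) = 44.91
  V: 0 + 1(10.42) = 10.42
Total out = 1207 mol/min; y_P = 900.1 / 1207 = 0.7455.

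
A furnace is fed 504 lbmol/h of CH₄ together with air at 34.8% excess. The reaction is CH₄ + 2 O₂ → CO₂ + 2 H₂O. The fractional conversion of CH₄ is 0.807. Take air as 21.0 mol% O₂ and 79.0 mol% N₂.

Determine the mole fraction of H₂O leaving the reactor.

0.117

Stoichiometric O₂ = 2 × 504 = 1008 lbmol/h; O₂ fed = 1008 × 1.348 = 1359 lbmol/h.
N₂ fed = 1359 × 79/21 = 5112 lbmol/h.
Fuel reacted = 0.807 × 504 → ξ = 406.7 lbmol/h.
Outlet (n = n₀ + ν ξ):
  CH₄: 504 − 1(406.7) = 97.27
  O₂: 1359 − 2(406.7) = 545.3
  N₂: 5112 (inert)
  CO₂: 0 + 1(406.7) = 406.7
  H₂O: 0 + 2(406.7) = 813.5
Total out = 6974 lbmol/h; y_H₂O = 813.5 / 6974 = 0.1166.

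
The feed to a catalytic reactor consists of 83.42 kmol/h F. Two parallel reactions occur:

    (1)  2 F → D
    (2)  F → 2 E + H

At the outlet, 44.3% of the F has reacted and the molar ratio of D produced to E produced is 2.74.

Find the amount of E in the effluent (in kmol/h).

Conversion of F: F consumed = 0.443 × 83.42 = 36.96 kmol/h = 2ξ₁ + 1ξ₂.
Selectivity: 1ξ₁ / (2ξ₂) = 2.74 → ξ₁ = 5.48 ξ₂.
Substitute: (2·5.48 + 1) ξ₂ = 36.96 → ξ₂ = 3.09 kmol/h, ξ₁ = 16.93 kmol/h.
Outlet amounts (n = n₀ + Σ ν·ξ):
  F: 83.42 − 2(16.93) − 1(3.09) = 46.46
  D: 0 + 1(16.93) = 16.93
  E: 0 + 2(3.09) = 6.18
  H: 0 + 1(3.09) = 3.09

6.18 kmol/h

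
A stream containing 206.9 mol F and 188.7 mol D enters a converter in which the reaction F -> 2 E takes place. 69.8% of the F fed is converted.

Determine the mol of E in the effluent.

289 mol

F reacted = 0.698 × 206.9 = 144.4 mol; ν_F = −1, so ξ = 144.4/1 = 144.4 mol.
Outlet amounts (n = n₀ + ν ξ):
  F: 206.9 − 1(144.4) = 62.48
  E: 0 + 2(144.4) = 288.8
  D: 188.7 (inert)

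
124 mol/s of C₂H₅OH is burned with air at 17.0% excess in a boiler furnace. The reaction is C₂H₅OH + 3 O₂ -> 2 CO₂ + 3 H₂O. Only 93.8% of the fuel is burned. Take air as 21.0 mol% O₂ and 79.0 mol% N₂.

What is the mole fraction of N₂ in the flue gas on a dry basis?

0.834

Stoichiometric O₂ = 3 × 124 = 372 mol/s; O₂ fed = 372 × 1.170 = 435.2 mol/s.
N₂ fed = 435.2 × 79/21 = 1637 mol/s.
Fuel reacted = 0.938 × 124 → ξ = 116.3 mol/s.
Outlet (n = n₀ + ν ξ):
  C₂H₅OH: 124 − 1(116.3) = 7.688
  O₂: 435.2 − 3(116.3) = 86.3
  N₂: 1637 (inert)
  CO₂: 0 + 2(116.3) = 232.6
  H₂O: 0 + 3(116.3) = 348.9
Dry total = 1964 mol/s; y_N₂ (dry) = 1637 / 1964 = 0.8337.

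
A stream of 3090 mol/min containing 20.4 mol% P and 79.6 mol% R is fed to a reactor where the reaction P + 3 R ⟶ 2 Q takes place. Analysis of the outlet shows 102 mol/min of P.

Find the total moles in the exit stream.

For P: n = n₀ − 1ξ → 102 = 630.4 − 1ξ, giving ξ = 528.4 mol/min.
Outlet amounts (n = n₀ + ν ξ):
  P: 630.4 − 1(528.4) = 102
  R: 2460 − 3(528.4) = 874.6
  Q: 0 + 2(528.4) = 1057
Total out = 102 + 874.6 + 1057 = 2033 mol/min.

2030 mol/min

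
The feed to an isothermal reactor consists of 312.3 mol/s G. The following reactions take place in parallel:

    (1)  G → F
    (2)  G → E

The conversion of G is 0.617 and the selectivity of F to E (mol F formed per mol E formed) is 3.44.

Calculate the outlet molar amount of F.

149 mol/s

Conversion of G: G consumed = 0.617 × 312.3 = 192.7 mol/s = 1ξ₁ + 1ξ₂.
Selectivity: 1ξ₁ / (1ξ₂) = 3.44 → ξ₁ = 3.44 ξ₂.
Substitute: (1·3.44 + 1) ξ₂ = 192.7 → ξ₂ = 43.4 mol/s, ξ₁ = 149.3 mol/s.
Outlet amounts (n = n₀ + Σ ν·ξ):
  G: 312.3 − 1(149.3) − 1(43.4) = 119.6
  F: 0 + 1(149.3) = 149.3
  E: 0 + 1(43.4) = 43.4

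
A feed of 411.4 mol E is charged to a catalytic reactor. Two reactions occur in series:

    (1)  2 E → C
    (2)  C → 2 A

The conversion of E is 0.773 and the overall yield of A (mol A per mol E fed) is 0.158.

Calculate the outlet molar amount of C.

127 mol

Conversion of E: E consumed = 2ξ₁ = 0.773 × 411.4 → ξ₁ = 159 mol.
Yield of A: 2ξ₂ / 411.4 = 0.158 → ξ₂ = 32.5 mol.
Outlet amounts (n = n₀ + Σ ν·ξ):
  E: 411.4 − 2(159) = 93.39
  C: 0 + 1(159) − 1(32.5) = 126.5
  A: 0 + 2(32.5) = 65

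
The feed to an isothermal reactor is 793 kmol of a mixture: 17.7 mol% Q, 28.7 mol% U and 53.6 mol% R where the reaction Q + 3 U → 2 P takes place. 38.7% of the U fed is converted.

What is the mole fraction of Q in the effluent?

U reacted = 0.387 × 227.6 = 88.08 kmol; ν_U = −3, so ξ = 88.08/3 = 29.36 kmol.
Outlet amounts (n = n₀ + ν ξ):
  Q: 140.4 − 1(29.36) = 111
  U: 227.6 − 3(29.36) = 139.5
  P: 0 + 2(29.36) = 58.72
  R: 425 (inert)
Total out = 734.3 kmol; y_Q = 111 / 734.3 = 0.1512.

0.151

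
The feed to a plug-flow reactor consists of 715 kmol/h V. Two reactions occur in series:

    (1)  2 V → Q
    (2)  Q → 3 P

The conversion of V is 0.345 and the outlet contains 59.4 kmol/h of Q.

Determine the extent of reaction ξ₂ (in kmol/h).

ξ₂ = 63.9 kmol/h

Conversion of V: V consumed = 2ξ₁ = 0.345 × 715 → ξ₁ = 123.3 kmol/h.
Q balance: n_Q = 0 + 1ξ₁ − 1ξ₂ = 59.4 → ξ₂ = (1·123.3 − 59.4)/1 = 63.94 kmol/h.
Outlet amounts (n = n₀ + Σ ν·ξ):
  V: 715 − 2(123.3) = 468.3
  Q: 0 + 1(123.3) − 1(63.94) = 59.4
  P: 0 + 3(63.94) = 191.8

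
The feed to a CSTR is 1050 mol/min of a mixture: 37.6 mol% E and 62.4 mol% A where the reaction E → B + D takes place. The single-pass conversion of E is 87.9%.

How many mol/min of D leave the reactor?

E reacted = 0.879 × 394.8 = 347 mol/min; ν_E = −1, so ξ = 347/1 = 347 mol/min.
Outlet amounts (n = n₀ + ν ξ):
  E: 394.8 − 1(347) = 47.77
  B: 0 + 1(347) = 347
  D: 0 + 1(347) = 347
  A: 655.2 (inert)

347 mol/min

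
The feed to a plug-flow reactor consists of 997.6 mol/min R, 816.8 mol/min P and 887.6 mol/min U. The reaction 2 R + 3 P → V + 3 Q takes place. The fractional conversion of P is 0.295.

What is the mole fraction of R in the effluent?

0.319

P reacted = 0.295 × 816.8 = 241 mol/min; ν_P = −3, so ξ = 241/3 = 80.32 mol/min.
Outlet amounts (n = n₀ + ν ξ):
  R: 997.6 − 2(80.32) = 837
  P: 816.8 − 3(80.32) = 575.8
  V: 0 + 1(80.32) = 80.32
  Q: 0 + 3(80.32) = 241
  U: 887.6 (inert)
Total out = 2622 mol/min; y_R = 837 / 2622 = 0.3192.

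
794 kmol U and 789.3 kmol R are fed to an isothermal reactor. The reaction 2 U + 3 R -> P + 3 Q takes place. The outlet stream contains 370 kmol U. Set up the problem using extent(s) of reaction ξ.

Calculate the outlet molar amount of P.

212 kmol

For U: n = n₀ − 2ξ → 370 = 794 − 2ξ, giving ξ = 212 kmol.
Outlet amounts (n = n₀ + ν ξ):
  U: 794 − 2(212) = 370
  R: 789.3 − 3(212) = 153.3
  P: 0 + 1(212) = 212
  Q: 0 + 3(212) = 636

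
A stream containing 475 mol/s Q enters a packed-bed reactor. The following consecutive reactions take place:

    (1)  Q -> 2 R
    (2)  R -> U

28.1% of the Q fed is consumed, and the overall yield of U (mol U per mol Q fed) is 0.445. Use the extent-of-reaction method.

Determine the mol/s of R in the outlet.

Conversion of Q: Q consumed = 1ξ₁ = 0.281 × 475 → ξ₁ = 133.5 mol/s.
Yield of U: 1ξ₂ / 475 = 0.445 → ξ₂ = 211.4 mol/s.
Outlet amounts (n = n₀ + Σ ν·ξ):
  Q: 475 − 1(133.5) = 341.5
  R: 0 + 2(133.5) − 1(211.4) = 55.58
  U: 0 + 1(211.4) = 211.4

55.6 mol/s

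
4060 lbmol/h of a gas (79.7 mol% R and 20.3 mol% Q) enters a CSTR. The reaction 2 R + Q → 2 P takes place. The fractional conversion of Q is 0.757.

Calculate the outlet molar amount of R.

Q reacted = 0.757 × 824.2 = 623.9 lbmol/h; ν_Q = −1, so ξ = 623.9/1 = 623.9 lbmol/h.
Outlet amounts (n = n₀ + ν ξ):
  R: 3236 − 2(623.9) = 1988
  Q: 824.2 − 1(623.9) = 200.3
  P: 0 + 2(623.9) = 1248

1990 lbmol/h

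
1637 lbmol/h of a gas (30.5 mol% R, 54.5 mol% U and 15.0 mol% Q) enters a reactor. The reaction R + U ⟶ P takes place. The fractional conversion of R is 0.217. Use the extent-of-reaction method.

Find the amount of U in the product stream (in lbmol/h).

R reacted = 0.217 × 499.3 = 108.3 lbmol/h; ν_R = −1, so ξ = 108.3/1 = 108.3 lbmol/h.
Outlet amounts (n = n₀ + ν ξ):
  R: 499.3 − 1(108.3) = 390.9
  U: 892.2 − 1(108.3) = 783.8
  P: 0 + 1(108.3) = 108.3
  Q: 245.6 (inert)

784 lbmol/h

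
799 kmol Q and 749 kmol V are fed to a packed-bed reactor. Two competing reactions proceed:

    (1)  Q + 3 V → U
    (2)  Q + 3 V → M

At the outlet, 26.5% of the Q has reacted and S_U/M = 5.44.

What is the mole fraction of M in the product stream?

Conversion of Q: Q consumed = 0.265 × 799 = 211.7 kmol = 1ξ₁ + 1ξ₂.
Selectivity: 1ξ₁ / (1ξ₂) = 5.44 → ξ₁ = 5.44 ξ₂.
Substitute: (1·5.44 + 1) ξ₂ = 211.7 → ξ₂ = 32.88 kmol, ξ₁ = 178.9 kmol.
Outlet amounts (n = n₀ + Σ ν·ξ):
  Q: 799 − 1(178.9) − 1(32.88) = 587.3
  V: 749 − 3(178.9) − 3(32.88) = 113.8
  U: 0 + 1(178.9) = 178.9
  M: 0 + 1(32.88) = 32.88
Total out = 912.8 kmol; y_M = 32.88 / 912.8 = 0.03602.

0.036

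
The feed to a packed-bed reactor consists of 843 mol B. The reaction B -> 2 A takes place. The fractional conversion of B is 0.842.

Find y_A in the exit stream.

B reacted = 0.842 × 843 = 709.8 mol; ν_B = −1, so ξ = 709.8/1 = 709.8 mol.
Outlet amounts (n = n₀ + ν ξ):
  B: 843 − 1(709.8) = 133.2
  A: 0 + 2(709.8) = 1420
Total out = 1553 mol; y_A = 1420 / 1553 = 0.9142.

0.914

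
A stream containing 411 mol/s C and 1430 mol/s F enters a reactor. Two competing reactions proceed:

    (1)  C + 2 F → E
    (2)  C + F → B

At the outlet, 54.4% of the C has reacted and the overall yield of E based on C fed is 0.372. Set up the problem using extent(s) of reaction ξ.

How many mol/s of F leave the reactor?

1050 mol/s

Yield of E: 1ξ₁ / 411 = 0.372 → ξ₁ = 152.9 mol/s.
Conversion of C: 1ξ₁ + 1ξ₂ = 0.544 × 411 = 223.6 → ξ₂ = 70.69 mol/s.
Outlet amounts (n = n₀ + Σ ν·ξ):
  C: 411 − 1(152.9) − 1(70.69) = 187.4
  F: 1430 − 2(152.9) − 1(70.69) = 1054
  E: 0 + 1(152.9) = 152.9
  B: 0 + 1(70.69) = 70.69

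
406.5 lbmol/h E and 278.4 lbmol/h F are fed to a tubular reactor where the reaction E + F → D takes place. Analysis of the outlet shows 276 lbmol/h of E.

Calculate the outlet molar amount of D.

For E: n = n₀ − 1ξ → 276 = 406.5 − 1ξ, giving ξ = 130.5 lbmol/h.
Outlet amounts (n = n₀ + ν ξ):
  E: 406.5 − 1(130.5) = 276
  F: 278.4 − 1(130.5) = 147.9
  D: 0 + 1(130.5) = 130.5

130 lbmol/h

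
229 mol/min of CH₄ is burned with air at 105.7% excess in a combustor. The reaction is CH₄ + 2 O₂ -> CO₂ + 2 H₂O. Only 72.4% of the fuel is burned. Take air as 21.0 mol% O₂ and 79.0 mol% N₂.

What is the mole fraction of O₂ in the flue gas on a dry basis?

0.139

Stoichiometric O₂ = 2 × 229 = 458 mol/min; O₂ fed = 458 × 2.057 = 942.1 mol/min.
N₂ fed = 942.1 × 79/21 = 3544 mol/min.
Fuel reacted = 0.724 × 229 → ξ = 165.8 mol/min.
Outlet (n = n₀ + ν ξ):
  CH₄: 229 − 1(165.8) = 63.2
  O₂: 942.1 − 2(165.8) = 610.5
  N₂: 3544 (inert)
  CO₂: 0 + 1(165.8) = 165.8
  H₂O: 0 + 2(165.8) = 331.6
Dry total = 4384 mol/min; y_O₂ (dry) = 610.5 / 4384 = 0.1393.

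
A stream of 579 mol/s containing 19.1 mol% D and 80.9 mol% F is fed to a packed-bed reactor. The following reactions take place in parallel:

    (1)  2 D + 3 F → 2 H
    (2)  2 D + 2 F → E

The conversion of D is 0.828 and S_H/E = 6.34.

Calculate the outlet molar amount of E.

11 mol/s

Conversion of D: D consumed = 0.828 × 110.6 = 91.57 mol/s = 2ξ₁ + 2ξ₂.
Selectivity: 2ξ₁ / (1ξ₂) = 6.34 → ξ₁ = 3.17 ξ₂.
Substitute: (2·3.17 + 2) ξ₂ = 91.57 → ξ₂ = 10.98 mol/s, ξ₁ = 34.8 mol/s.
Outlet amounts (n = n₀ + Σ ν·ξ):
  D: 110.6 − 2(34.8) − 2(10.98) = 19.02
  F: 468.4 − 3(34.8) − 2(10.98) = 342
  H: 0 + 2(34.8) = 69.61
  E: 0 + 1(10.98) = 10.98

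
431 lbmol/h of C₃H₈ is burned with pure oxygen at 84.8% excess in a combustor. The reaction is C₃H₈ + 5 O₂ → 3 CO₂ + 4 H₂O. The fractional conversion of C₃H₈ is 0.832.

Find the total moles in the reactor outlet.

Stoichiometric O₂ = 5 × 431 = 2155 lbmol/h; O₂ fed = 2155 × 1.848 = 3982 lbmol/h.
Fuel reacted = 0.832 × 431 → ξ = 358.6 lbmol/h.
Outlet (n = n₀ + ν ξ):
  C₃H₈: 431 − 1(358.6) = 72.41
  O₂: 3982 − 5(358.6) = 2189
  CO₂: 0 + 3(358.6) = 1076
  H₂O: 0 + 4(358.6) = 1434
Total out = 72.41 + 2189 + 1076 + 1434 = 4772 lbmol/h.

4770 lbmol/h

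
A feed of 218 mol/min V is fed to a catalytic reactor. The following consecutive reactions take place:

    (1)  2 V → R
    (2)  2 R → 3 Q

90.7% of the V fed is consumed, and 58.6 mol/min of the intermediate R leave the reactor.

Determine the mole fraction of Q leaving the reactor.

Conversion of V: V consumed = 2ξ₁ = 0.907 × 218 → ξ₁ = 98.86 mol/min.
R balance: n_R = 0 + 1ξ₁ − 2ξ₂ = 58.6 → ξ₂ = (1·98.86 − 58.6)/2 = 20.13 mol/min.
Outlet amounts (n = n₀ + Σ ν·ξ):
  V: 218 − 2(98.86) = 20.27
  R: 0 + 1(98.86) − 2(20.13) = 58.6
  Q: 0 + 3(20.13) = 60.39
Total out = 139.3 mol/min; y_Q = 60.39 / 139.3 = 0.4337.

0.434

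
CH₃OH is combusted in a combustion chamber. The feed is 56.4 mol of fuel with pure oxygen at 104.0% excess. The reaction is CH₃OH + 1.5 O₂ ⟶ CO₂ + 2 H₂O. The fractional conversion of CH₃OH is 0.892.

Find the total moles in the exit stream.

Stoichiometric O₂ = 1.5 × 56.4 = 84.6 mol; O₂ fed = 84.6 × 2.040 = 172.6 mol.
Fuel reacted = 0.892 × 56.4 → ξ = 50.31 mol.
Outlet (n = n₀ + ν ξ):
  CH₃OH: 56.4 − 1(50.31) = 6.091
  O₂: 172.6 − 1.5(50.31) = 97.12
  CO₂: 0 + 1(50.31) = 50.31
  H₂O: 0 + 2(50.31) = 100.6
Total out = 6.091 + 97.12 + 50.31 + 100.6 = 254.1 mol.

254 mol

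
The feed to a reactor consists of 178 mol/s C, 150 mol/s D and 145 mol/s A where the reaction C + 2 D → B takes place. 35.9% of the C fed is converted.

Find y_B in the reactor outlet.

C reacted = 0.359 × 178 = 63.9 mol/s; ν_C = −1, so ξ = 63.9/1 = 63.9 mol/s.
Outlet amounts (n = n₀ + ν ξ):
  C: 178 − 1(63.9) = 114.1
  D: 150 − 2(63.9) = 22.2
  B: 0 + 1(63.9) = 63.9
  A: 145 (inert)
Total out = 345.2 mol/s; y_B = 63.9 / 345.2 = 0.1851.

0.185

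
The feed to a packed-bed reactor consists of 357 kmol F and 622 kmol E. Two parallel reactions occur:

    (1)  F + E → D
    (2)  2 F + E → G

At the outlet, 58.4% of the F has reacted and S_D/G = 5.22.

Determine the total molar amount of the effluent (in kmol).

771 kmol

Conversion of F: F consumed = 0.584 × 357 = 208.5 kmol = 1ξ₁ + 2ξ₂.
Selectivity: 1ξ₁ / (1ξ₂) = 5.22 → ξ₁ = 5.22 ξ₂.
Substitute: (1·5.22 + 2) ξ₂ = 208.5 → ξ₂ = 28.88 kmol, ξ₁ = 150.7 kmol.
Outlet amounts (n = n₀ + Σ ν·ξ):
  F: 357 − 1(150.7) − 2(28.88) = 148.5
  E: 622 − 1(150.7) − 1(28.88) = 442.4
  D: 0 + 1(150.7) = 150.7
  G: 0 + 1(28.88) = 28.88
Total out = 148.5 + 442.4 + 150.7 + 28.88 = 770.5 kmol.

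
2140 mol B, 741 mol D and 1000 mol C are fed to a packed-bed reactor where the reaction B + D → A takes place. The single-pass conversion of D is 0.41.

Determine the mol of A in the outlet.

D reacted = 0.41 × 741 = 303.8 mol; ν_D = −1, so ξ = 303.8/1 = 303.8 mol.
Outlet amounts (n = n₀ + ν ξ):
  B: 2140 − 1(303.8) = 1836
  D: 741 − 1(303.8) = 437.2
  A: 0 + 1(303.8) = 303.8
  C: 1000 (inert)

304 mol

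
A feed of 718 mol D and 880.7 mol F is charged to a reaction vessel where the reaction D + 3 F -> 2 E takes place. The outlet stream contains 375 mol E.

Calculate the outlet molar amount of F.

For E: n = n₀ + 2ξ → 375 = 0 + 2ξ, giving ξ = 187.5 mol.
Outlet amounts (n = n₀ + ν ξ):
  D: 718 − 1(187.5) = 530.5
  F: 880.7 − 3(187.5) = 318.2
  E: 0 + 2(187.5) = 375

318 mol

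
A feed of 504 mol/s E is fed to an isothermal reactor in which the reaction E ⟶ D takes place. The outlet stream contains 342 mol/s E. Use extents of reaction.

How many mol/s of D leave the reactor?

162 mol/s

For E: n = n₀ − 1ξ → 342 = 504 − 1ξ, giving ξ = 162 mol/s.
Outlet amounts (n = n₀ + ν ξ):
  E: 504 − 1(162) = 342
  D: 0 + 1(162) = 162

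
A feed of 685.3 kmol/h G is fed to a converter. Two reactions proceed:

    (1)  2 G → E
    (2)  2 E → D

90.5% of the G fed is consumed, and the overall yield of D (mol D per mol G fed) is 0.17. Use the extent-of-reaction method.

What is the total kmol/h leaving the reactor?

259 kmol/h

Conversion of G: G consumed = 2ξ₁ = 0.905 × 685.3 → ξ₁ = 310.1 kmol/h.
Yield of D: 1ξ₂ / 685.3 = 0.17 → ξ₂ = 116.5 kmol/h.
Outlet amounts (n = n₀ + Σ ν·ξ):
  G: 685.3 − 2(310.1) = 65.1
  E: 0 + 1(310.1) − 2(116.5) = 77.1
  D: 0 + 1(116.5) = 116.5
Total out = 65.1 + 77.1 + 116.5 = 258.7 kmol/h.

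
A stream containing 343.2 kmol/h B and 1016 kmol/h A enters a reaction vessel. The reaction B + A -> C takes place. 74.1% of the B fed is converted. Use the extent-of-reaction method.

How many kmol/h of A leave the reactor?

B reacted = 0.741 × 343.2 = 254.3 kmol/h; ν_B = −1, so ξ = 254.3/1 = 254.3 kmol/h.
Outlet amounts (n = n₀ + ν ξ):
  B: 343.2 − 1(254.3) = 88.89
  A: 1016 − 1(254.3) = 761.7
  C: 0 + 1(254.3) = 254.3

762 kmol/h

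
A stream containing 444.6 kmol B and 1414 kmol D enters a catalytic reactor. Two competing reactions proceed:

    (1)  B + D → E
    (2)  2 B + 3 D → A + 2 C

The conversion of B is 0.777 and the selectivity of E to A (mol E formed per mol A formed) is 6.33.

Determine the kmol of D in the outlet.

Conversion of B: B consumed = 0.777 × 444.6 = 345.5 kmol = 1ξ₁ + 2ξ₂.
Selectivity: 1ξ₁ / (1ξ₂) = 6.33 → ξ₁ = 6.33 ξ₂.
Substitute: (1·6.33 + 2) ξ₂ = 345.5 → ξ₂ = 41.47 kmol, ξ₁ = 262.5 kmol.
Outlet amounts (n = n₀ + Σ ν·ξ):
  B: 444.6 − 1(262.5) − 2(41.47) = 99.15
  D: 1414 − 1(262.5) − 3(41.47) = 1027
  E: 0 + 1(262.5) = 262.5
  A: 0 + 1(41.47) = 41.47
  C: 0 + 2(41.47) = 82.94

1030 kmol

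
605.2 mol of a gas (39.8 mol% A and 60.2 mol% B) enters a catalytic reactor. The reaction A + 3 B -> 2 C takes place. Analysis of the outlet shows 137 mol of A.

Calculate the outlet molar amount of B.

52.7 mol

For A: n = n₀ − 1ξ → 137 = 240.9 − 1ξ, giving ξ = 103.9 mol.
Outlet amounts (n = n₀ + ν ξ):
  A: 240.9 − 1(103.9) = 137
  B: 364.3 − 3(103.9) = 52.72
  C: 0 + 2(103.9) = 207.7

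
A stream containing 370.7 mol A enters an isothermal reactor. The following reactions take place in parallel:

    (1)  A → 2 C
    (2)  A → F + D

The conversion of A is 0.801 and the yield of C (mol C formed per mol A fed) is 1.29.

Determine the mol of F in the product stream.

Yield of C: 2ξ₁ / 370.7 = 1.29 → ξ₁ = 239.1 mol.
Conversion of A: 1ξ₁ + 1ξ₂ = 0.801 × 370.7 = 296.9 → ξ₂ = 57.83 mol.
Outlet amounts (n = n₀ + Σ ν·ξ):
  A: 370.7 − 1(239.1) − 1(57.83) = 73.77
  C: 0 + 2(239.1) = 478.2
  F: 0 + 1(57.83) = 57.83
  D: 0 + 1(57.83) = 57.83

57.8 mol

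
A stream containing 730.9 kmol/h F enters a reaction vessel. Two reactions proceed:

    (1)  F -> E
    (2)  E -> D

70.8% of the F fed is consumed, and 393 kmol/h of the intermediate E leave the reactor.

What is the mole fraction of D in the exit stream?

Conversion of F: F consumed = 1ξ₁ = 0.708 × 730.9 → ξ₁ = 517.5 kmol/h.
E balance: n_E = 0 + 1ξ₁ − 1ξ₂ = 393 → ξ₂ = (1·517.5 − 393)/1 = 124.5 kmol/h.
Outlet amounts (n = n₀ + Σ ν·ξ):
  F: 730.9 − 1(517.5) = 213.4
  E: 0 + 1(517.5) − 1(124.5) = 393
  D: 0 + 1(124.5) = 124.5
Total out = 730.9 kmol/h; y_D = 124.5 / 730.9 = 0.1703.

0.17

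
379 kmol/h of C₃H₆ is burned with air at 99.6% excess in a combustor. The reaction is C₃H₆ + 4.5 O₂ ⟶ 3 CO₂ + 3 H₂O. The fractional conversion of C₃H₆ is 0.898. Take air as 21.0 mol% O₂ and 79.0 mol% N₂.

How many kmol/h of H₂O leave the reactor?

1020 kmol/h

Stoichiometric O₂ = 4.5 × 379 = 1706 kmol/h; O₂ fed = 1706 × 1.996 = 3404 kmol/h.
N₂ fed = 3404 × 79/21 = 12810 kmol/h.
Fuel reacted = 0.898 × 379 → ξ = 340.3 kmol/h.
Outlet (n = n₀ + ν ξ):
  C₃H₆: 379 − 1(340.3) = 38.66
  O₂: 3404 − 4.5(340.3) = 1873
  N₂: 12810 (inert)
  CO₂: 0 + 3(340.3) = 1021
  H₂O: 0 + 3(340.3) = 1021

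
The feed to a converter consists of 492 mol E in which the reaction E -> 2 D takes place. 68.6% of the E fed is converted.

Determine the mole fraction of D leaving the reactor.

0.814

E reacted = 0.686 × 492 = 337.5 mol; ν_E = −1, so ξ = 337.5/1 = 337.5 mol.
Outlet amounts (n = n₀ + ν ξ):
  E: 492 − 1(337.5) = 154.5
  D: 0 + 2(337.5) = 675
Total out = 829.5 mol; y_D = 675 / 829.5 = 0.8138.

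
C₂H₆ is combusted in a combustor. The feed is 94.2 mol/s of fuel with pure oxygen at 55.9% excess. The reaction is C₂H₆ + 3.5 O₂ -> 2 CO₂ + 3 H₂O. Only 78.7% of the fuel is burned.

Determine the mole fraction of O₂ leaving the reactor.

0.394

Stoichiometric O₂ = 3.5 × 94.2 = 329.7 mol/s; O₂ fed = 329.7 × 1.559 = 514 mol/s.
Fuel reacted = 0.787 × 94.2 → ξ = 74.14 mol/s.
Outlet (n = n₀ + ν ξ):
  C₂H₆: 94.2 − 1(74.14) = 20.06
  O₂: 514 − 3.5(74.14) = 254.5
  CO₂: 0 + 2(74.14) = 148.3
  H₂O: 0 + 3(74.14) = 222.4
Total out = 645.3 mol/s; y_O₂ = 254.5 / 645.3 = 0.3945.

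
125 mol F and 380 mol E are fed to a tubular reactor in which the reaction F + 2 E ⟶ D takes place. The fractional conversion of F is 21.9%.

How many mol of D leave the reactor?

F reacted = 0.219 × 125 = 27.38 mol; ν_F = −1, so ξ = 27.38/1 = 27.38 mol.
Outlet amounts (n = n₀ + ν ξ):
  F: 125 − 1(27.38) = 97.62
  E: 380 − 2(27.38) = 325.2
  D: 0 + 1(27.38) = 27.38

27.4 mol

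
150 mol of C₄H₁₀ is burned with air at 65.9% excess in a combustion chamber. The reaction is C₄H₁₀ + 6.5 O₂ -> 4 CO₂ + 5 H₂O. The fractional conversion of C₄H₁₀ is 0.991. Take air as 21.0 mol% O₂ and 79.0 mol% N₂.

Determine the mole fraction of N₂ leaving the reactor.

Stoichiometric O₂ = 6.5 × 150 = 975 mol; O₂ fed = 975 × 1.659 = 1618 mol.
N₂ fed = 1618 × 79/21 = 6085 mol.
Fuel reacted = 0.991 × 150 → ξ = 148.7 mol.
Outlet (n = n₀ + ν ξ):
  C₄H₁₀: 150 − 1(148.7) = 1.35
  O₂: 1618 − 6.5(148.7) = 651.3
  N₂: 6085 (inert)
  CO₂: 0 + 4(148.7) = 594.6
  H₂O: 0 + 5(148.7) = 743.2
Total out = 8075 mol; y_N₂ = 6085 / 8075 = 0.7535.

0.754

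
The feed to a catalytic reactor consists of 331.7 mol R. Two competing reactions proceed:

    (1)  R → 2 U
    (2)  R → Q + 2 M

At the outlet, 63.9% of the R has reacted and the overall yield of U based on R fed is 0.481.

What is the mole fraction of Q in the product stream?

Yield of U: 2ξ₁ / 331.7 = 0.481 → ξ₁ = 79.77 mol.
Conversion of R: 1ξ₁ + 1ξ₂ = 0.639 × 331.7 = 212 → ξ₂ = 132.2 mol.
Outlet amounts (n = n₀ + Σ ν·ξ):
  R: 331.7 − 1(79.77) − 1(132.2) = 119.7
  U: 0 + 2(79.77) = 159.5
  Q: 0 + 1(132.2) = 132.2
  M: 0 + 2(132.2) = 264.4
Total out = 675.8 mol; y_Q = 132.2 / 675.8 = 0.1956.

0.196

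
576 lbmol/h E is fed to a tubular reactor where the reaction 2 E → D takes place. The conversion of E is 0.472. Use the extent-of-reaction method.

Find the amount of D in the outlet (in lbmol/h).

E reacted = 0.472 × 576 = 271.9 lbmol/h; ν_E = −2, so ξ = 271.9/2 = 135.9 lbmol/h.
Outlet amounts (n = n₀ + ν ξ):
  E: 576 − 2(135.9) = 304.1
  D: 0 + 1(135.9) = 135.9

136 lbmol/h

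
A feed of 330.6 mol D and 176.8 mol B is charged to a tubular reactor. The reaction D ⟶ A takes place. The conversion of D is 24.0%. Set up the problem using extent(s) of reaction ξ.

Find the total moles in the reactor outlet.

507 mol

D reacted = 0.24 × 330.6 = 79.34 mol; ν_D = −1, so ξ = 79.34/1 = 79.34 mol.
Outlet amounts (n = n₀ + ν ξ):
  D: 330.6 − 1(79.34) = 251.3
  A: 0 + 1(79.34) = 79.34
  B: 176.8 (inert)
Total out = 251.3 + 79.34 + 176.8 = 507.4 mol.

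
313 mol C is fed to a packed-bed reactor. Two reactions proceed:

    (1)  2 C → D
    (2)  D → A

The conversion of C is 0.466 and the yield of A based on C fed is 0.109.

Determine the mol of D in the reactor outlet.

38.8 mol

Conversion of C: C consumed = 2ξ₁ = 0.466 × 313 → ξ₁ = 72.93 mol.
Yield of A: 1ξ₂ / 313 = 0.109 → ξ₂ = 34.12 mol.
Outlet amounts (n = n₀ + Σ ν·ξ):
  C: 313 − 2(72.93) = 167.1
  D: 0 + 1(72.93) − 1(34.12) = 38.81
  A: 0 + 1(34.12) = 34.12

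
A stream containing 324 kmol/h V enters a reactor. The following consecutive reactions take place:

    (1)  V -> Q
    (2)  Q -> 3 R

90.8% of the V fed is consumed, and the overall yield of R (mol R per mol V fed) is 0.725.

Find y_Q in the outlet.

Conversion of V: V consumed = 1ξ₁ = 0.908 × 324 → ξ₁ = 294.2 kmol/h.
Yield of R: 3ξ₂ / 324 = 0.725 → ξ₂ = 78.3 kmol/h.
Outlet amounts (n = n₀ + Σ ν·ξ):
  V: 324 − 1(294.2) = 29.81
  Q: 0 + 1(294.2) − 1(78.3) = 215.9
  R: 0 + 3(78.3) = 234.9
Total out = 480.6 kmol/h; y_Q = 215.9 / 480.6 = 0.4492.

0.449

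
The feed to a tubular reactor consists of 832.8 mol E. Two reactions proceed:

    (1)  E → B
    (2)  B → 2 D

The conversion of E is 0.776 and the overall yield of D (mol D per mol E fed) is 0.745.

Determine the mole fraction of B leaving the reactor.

Conversion of E: E consumed = 1ξ₁ = 0.776 × 832.8 → ξ₁ = 646.3 mol.
Yield of D: 2ξ₂ / 832.8 = 0.745 → ξ₂ = 310.2 mol.
Outlet amounts (n = n₀ + Σ ν·ξ):
  E: 832.8 − 1(646.3) = 186.5
  B: 0 + 1(646.3) − 1(310.2) = 336
  D: 0 + 2(310.2) = 620.4
Total out = 1143 mol; y_B = 336 / 1143 = 0.294.

0.294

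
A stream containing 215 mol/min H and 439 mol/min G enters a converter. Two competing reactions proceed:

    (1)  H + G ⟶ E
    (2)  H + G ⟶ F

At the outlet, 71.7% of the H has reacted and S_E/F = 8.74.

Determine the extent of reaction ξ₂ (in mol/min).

Conversion of H: H consumed = 0.717 × 215 = 154.2 mol/min = 1ξ₁ + 1ξ₂.
Selectivity: 1ξ₁ / (1ξ₂) = 8.74 → ξ₁ = 8.74 ξ₂.
Substitute: (1·8.74 + 1) ξ₂ = 154.2 → ξ₂ = 15.83 mol/min, ξ₁ = 138.3 mol/min.
Outlet amounts (n = n₀ + Σ ν·ξ):
  H: 215 − 1(138.3) − 1(15.83) = 60.84
  G: 439 − 1(138.3) − 1(15.83) = 284.8
  E: 0 + 1(138.3) = 138.3
  F: 0 + 1(15.83) = 15.83

ξ₂ = 15.8 mol/min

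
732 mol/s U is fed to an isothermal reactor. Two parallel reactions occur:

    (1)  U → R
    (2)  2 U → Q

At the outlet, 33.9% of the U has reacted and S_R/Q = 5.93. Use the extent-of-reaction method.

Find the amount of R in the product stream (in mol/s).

Conversion of U: U consumed = 0.339 × 732 = 248.1 mol/s = 1ξ₁ + 2ξ₂.
Selectivity: 1ξ₁ / (1ξ₂) = 5.93 → ξ₁ = 5.93 ξ₂.
Substitute: (1·5.93 + 2) ξ₂ = 248.1 → ξ₂ = 31.29 mol/s, ξ₁ = 185.6 mol/s.
Outlet amounts (n = n₀ + Σ ν·ξ):
  U: 732 − 1(185.6) − 2(31.29) = 483.9
  R: 0 + 1(185.6) = 185.6
  Q: 0 + 1(31.29) = 31.29

186 mol/s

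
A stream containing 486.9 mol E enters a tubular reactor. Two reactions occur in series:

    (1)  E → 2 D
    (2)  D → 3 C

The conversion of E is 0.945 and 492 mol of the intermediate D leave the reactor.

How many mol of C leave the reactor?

Conversion of E: E consumed = 1ξ₁ = 0.945 × 486.9 → ξ₁ = 460.1 mol.
D balance: n_D = 0 + 2ξ₁ − 1ξ₂ = 492 → ξ₂ = (2·460.1 − 492)/1 = 428.2 mol.
Outlet amounts (n = n₀ + Σ ν·ξ):
  E: 486.9 − 1(460.1) = 26.78
  D: 0 + 2(460.1) − 1(428.2) = 492
  C: 0 + 3(428.2) = 1285

1280 mol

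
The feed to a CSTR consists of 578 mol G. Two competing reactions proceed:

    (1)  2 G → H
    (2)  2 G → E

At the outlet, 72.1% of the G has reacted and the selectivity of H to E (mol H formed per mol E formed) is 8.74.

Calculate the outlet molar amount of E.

Conversion of G: G consumed = 0.721 × 578 = 416.7 mol = 2ξ₁ + 2ξ₂.
Selectivity: 1ξ₁ / (1ξ₂) = 8.74 → ξ₁ = 8.74 ξ₂.
Substitute: (2·8.74 + 2) ξ₂ = 416.7 → ξ₂ = 21.39 mol, ξ₁ = 187 mol.
Outlet amounts (n = n₀ + Σ ν·ξ):
  G: 578 − 2(187) − 2(21.39) = 161.3
  H: 0 + 1(187) = 187
  E: 0 + 1(21.39) = 21.39

21.4 mol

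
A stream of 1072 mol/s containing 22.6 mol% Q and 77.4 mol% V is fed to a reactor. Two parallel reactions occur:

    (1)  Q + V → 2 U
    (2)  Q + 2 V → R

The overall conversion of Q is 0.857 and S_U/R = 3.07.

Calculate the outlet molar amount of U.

Conversion of Q: Q consumed = 0.857 × 242.3 = 207.6 mol/s = 1ξ₁ + 1ξ₂.
Selectivity: 2ξ₁ / (1ξ₂) = 3.07 → ξ₁ = 1.535 ξ₂.
Substitute: (1·1.535 + 1) ξ₂ = 207.6 → ξ₂ = 81.9 mol/s, ξ₁ = 125.7 mol/s.
Outlet amounts (n = n₀ + Σ ν·ξ):
  Q: 242.3 − 1(125.7) − 1(81.9) = 34.64
  V: 829.7 − 1(125.7) − 2(81.9) = 540.2
  U: 0 + 2(125.7) = 251.4
  R: 0 + 1(81.9) = 81.9

251 mol/s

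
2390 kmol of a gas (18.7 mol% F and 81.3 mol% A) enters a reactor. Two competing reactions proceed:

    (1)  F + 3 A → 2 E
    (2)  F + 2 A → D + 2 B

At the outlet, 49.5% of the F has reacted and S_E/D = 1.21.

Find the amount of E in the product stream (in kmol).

167 kmol

Conversion of F: F consumed = 0.495 × 446.9 = 221.2 kmol = 1ξ₁ + 1ξ₂.
Selectivity: 2ξ₁ / (1ξ₂) = 1.21 → ξ₁ = 0.605 ξ₂.
Substitute: (1·0.605 + 1) ξ₂ = 221.2 → ξ₂ = 137.8 kmol, ξ₁ = 83.39 kmol.
Outlet amounts (n = n₀ + Σ ν·ξ):
  F: 446.9 − 1(83.39) − 1(137.8) = 225.7
  A: 1943 − 3(83.39) − 2(137.8) = 1417
  E: 0 + 2(83.39) = 166.8
  D: 0 + 1(137.8) = 137.8
  B: 0 + 2(137.8) = 275.7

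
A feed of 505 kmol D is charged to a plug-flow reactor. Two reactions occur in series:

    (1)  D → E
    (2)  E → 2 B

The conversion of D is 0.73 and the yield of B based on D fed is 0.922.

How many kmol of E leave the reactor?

Conversion of D: D consumed = 1ξ₁ = 0.73 × 505 → ξ₁ = 368.6 kmol.
Yield of B: 2ξ₂ / 505 = 0.922 → ξ₂ = 232.8 kmol.
Outlet amounts (n = n₀ + Σ ν·ξ):
  D: 505 − 1(368.6) = 136.4
  E: 0 + 1(368.6) − 1(232.8) = 135.8
  B: 0 + 2(232.8) = 465.6

136 kmol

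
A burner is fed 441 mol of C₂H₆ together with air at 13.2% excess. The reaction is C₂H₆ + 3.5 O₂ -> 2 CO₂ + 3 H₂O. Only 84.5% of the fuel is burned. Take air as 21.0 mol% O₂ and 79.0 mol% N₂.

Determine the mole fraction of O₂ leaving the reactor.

0.0495

Stoichiometric O₂ = 3.5 × 441 = 1544 mol; O₂ fed = 1544 × 1.132 = 1747 mol.
N₂ fed = 1747 × 79/21 = 6573 mol.
Fuel reacted = 0.845 × 441 → ξ = 372.6 mol.
Outlet (n = n₀ + ν ξ):
  C₂H₆: 441 − 1(372.6) = 68.36
  O₂: 1747 − 3.5(372.6) = 443
  N₂: 6573 (inert)
  CO₂: 0 + 2(372.6) = 745.3
  H₂O: 0 + 3(372.6) = 1118
Total out = 8948 mol; y_O₂ = 443 / 8948 = 0.04951.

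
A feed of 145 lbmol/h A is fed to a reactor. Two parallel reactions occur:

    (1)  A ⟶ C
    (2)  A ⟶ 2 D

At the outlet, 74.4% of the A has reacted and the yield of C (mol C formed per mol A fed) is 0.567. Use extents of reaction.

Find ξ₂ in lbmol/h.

ξ₂ = 25.7 lbmol/h

Yield of C: 1ξ₁ / 145 = 0.567 → ξ₁ = 82.21 lbmol/h.
Conversion of A: 1ξ₁ + 1ξ₂ = 0.744 × 145 = 107.9 → ξ₂ = 25.67 lbmol/h.
Outlet amounts (n = n₀ + Σ ν·ξ):
  A: 145 − 1(82.21) − 1(25.67) = 37.12
  C: 0 + 1(82.21) = 82.21
  D: 0 + 2(25.67) = 51.33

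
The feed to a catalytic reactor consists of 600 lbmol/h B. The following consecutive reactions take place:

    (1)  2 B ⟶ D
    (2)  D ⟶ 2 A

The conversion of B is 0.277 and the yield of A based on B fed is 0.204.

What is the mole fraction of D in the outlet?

0.0379

Conversion of B: B consumed = 2ξ₁ = 0.277 × 600 → ξ₁ = 83.1 lbmol/h.
Yield of A: 2ξ₂ / 600 = 0.204 → ξ₂ = 61.2 lbmol/h.
Outlet amounts (n = n₀ + Σ ν·ξ):
  B: 600 − 2(83.1) = 433.8
  D: 0 + 1(83.1) − 1(61.2) = 21.9
  A: 0 + 2(61.2) = 122.4
Total out = 578.1 lbmol/h; y_D = 21.9 / 578.1 = 0.03788.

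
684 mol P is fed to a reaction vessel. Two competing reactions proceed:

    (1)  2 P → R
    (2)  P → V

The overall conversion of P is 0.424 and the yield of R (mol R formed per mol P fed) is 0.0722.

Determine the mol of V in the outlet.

191 mol

Yield of R: 1ξ₁ / 684 = 0.0722 → ξ₁ = 49.38 mol.
Conversion of P: 2ξ₁ + 1ξ₂ = 0.424 × 684 = 290 → ξ₂ = 191.2 mol.
Outlet amounts (n = n₀ + Σ ν·ξ):
  P: 684 − 2(49.38) − 1(191.2) = 394
  R: 0 + 1(49.38) = 49.38
  V: 0 + 1(191.2) = 191.2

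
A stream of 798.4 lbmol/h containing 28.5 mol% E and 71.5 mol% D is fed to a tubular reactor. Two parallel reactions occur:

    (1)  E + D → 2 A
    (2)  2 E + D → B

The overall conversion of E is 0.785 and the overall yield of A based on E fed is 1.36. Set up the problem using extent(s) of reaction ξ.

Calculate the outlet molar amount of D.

Yield of A: 2ξ₁ / 227.5 = 1.36 → ξ₁ = 154.7 lbmol/h.
Conversion of E: 1ξ₁ + 2ξ₂ = 0.785 × 227.5 = 178.6 → ξ₂ = 11.95 lbmol/h.
Outlet amounts (n = n₀ + Σ ν·ξ):
  E: 227.5 − 1(154.7) − 2(11.95) = 48.92
  D: 570.9 − 1(154.7) − 1(11.95) = 404.2
  A: 0 + 2(154.7) = 309.5
  B: 0 + 1(11.95) = 11.95

404 lbmol/h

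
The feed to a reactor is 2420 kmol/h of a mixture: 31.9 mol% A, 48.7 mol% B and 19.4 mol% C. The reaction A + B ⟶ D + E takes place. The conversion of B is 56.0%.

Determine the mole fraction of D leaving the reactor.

B reacted = 0.56 × 1179 = 660 kmol/h; ν_B = −1, so ξ = 660/1 = 660 kmol/h.
Outlet amounts (n = n₀ + ν ξ):
  A: 772 − 1(660) = 112
  B: 1179 − 1(660) = 518.6
  D: 0 + 1(660) = 660
  E: 0 + 1(660) = 660
  C: 469.5 (inert)
Total out = 2420 kmol/h; y_D = 660 / 2420 = 0.2727.

0.273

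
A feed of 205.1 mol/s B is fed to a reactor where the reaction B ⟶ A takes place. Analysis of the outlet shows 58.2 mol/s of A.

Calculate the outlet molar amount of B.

147 mol/s

For A: n = n₀ + 1ξ → 58.2 = 0 + 1ξ, giving ξ = 58.2 mol/s.
Outlet amounts (n = n₀ + ν ξ):
  B: 205.1 − 1(58.2) = 146.9
  A: 0 + 1(58.2) = 58.2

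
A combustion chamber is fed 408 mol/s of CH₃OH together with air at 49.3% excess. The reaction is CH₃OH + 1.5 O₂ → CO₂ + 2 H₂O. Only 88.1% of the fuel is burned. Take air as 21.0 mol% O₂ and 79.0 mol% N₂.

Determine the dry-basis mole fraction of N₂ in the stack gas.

0.815

Stoichiometric O₂ = 1.5 × 408 = 612 mol/s; O₂ fed = 612 × 1.493 = 913.7 mol/s.
N₂ fed = 913.7 × 79/21 = 3437 mol/s.
Fuel reacted = 0.881 × 408 → ξ = 359.4 mol/s.
Outlet (n = n₀ + ν ξ):
  CH₃OH: 408 − 1(359.4) = 48.55
  O₂: 913.7 − 1.5(359.4) = 374.5
  N₂: 3437 (inert)
  CO₂: 0 + 1(359.4) = 359.4
  H₂O: 0 + 2(359.4) = 718.9
Dry total = 4220 mol/s; y_N₂ (dry) = 3437 / 4220 = 0.8146.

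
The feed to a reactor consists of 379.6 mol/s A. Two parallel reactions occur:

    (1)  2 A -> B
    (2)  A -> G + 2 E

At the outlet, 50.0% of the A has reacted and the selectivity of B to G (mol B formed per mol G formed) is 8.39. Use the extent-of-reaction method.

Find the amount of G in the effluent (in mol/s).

10.7 mol/s

Conversion of A: A consumed = 0.5 × 379.6 = 189.8 mol/s = 2ξ₁ + 1ξ₂.
Selectivity: 1ξ₁ / (1ξ₂) = 8.39 → ξ₁ = 8.39 ξ₂.
Substitute: (2·8.39 + 1) ξ₂ = 189.8 → ξ₂ = 10.67 mol/s, ξ₁ = 89.56 mol/s.
Outlet amounts (n = n₀ + Σ ν·ξ):
  A: 379.6 − 2(89.56) − 1(10.67) = 189.8
  B: 0 + 1(89.56) = 89.56
  G: 0 + 1(10.67) = 10.67
  E: 0 + 2(10.67) = 21.35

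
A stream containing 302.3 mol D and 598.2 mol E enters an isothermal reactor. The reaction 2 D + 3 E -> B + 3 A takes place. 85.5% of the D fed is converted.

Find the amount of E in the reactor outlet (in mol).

211 mol

D reacted = 0.855 × 302.3 = 258.5 mol; ν_D = −2, so ξ = 258.5/2 = 129.2 mol.
Outlet amounts (n = n₀ + ν ξ):
  D: 302.3 − 2(129.2) = 43.83
  E: 598.2 − 3(129.2) = 210.5
  B: 0 + 1(129.2) = 129.2
  A: 0 + 3(129.2) = 387.7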